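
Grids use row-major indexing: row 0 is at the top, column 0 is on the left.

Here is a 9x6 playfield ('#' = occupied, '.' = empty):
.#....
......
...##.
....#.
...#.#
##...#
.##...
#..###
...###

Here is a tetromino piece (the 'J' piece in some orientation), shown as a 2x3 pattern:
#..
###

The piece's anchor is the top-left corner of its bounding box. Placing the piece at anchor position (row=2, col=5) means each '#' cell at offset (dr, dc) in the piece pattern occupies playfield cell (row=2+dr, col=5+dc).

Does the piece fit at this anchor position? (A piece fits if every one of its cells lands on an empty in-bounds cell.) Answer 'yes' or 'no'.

Answer: no

Derivation:
Check each piece cell at anchor (2, 5):
  offset (0,0) -> (2,5): empty -> OK
  offset (1,0) -> (3,5): empty -> OK
  offset (1,1) -> (3,6): out of bounds -> FAIL
  offset (1,2) -> (3,7): out of bounds -> FAIL
All cells valid: no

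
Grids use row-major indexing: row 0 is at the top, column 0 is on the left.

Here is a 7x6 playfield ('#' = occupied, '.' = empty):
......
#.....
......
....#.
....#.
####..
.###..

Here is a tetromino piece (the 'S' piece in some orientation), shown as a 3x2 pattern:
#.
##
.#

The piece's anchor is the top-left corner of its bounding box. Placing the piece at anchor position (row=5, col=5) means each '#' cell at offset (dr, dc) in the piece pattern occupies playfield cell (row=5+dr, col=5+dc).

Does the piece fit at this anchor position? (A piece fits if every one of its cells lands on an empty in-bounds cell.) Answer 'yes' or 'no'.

Check each piece cell at anchor (5, 5):
  offset (0,0) -> (5,5): empty -> OK
  offset (1,0) -> (6,5): empty -> OK
  offset (1,1) -> (6,6): out of bounds -> FAIL
  offset (2,1) -> (7,6): out of bounds -> FAIL
All cells valid: no

Answer: no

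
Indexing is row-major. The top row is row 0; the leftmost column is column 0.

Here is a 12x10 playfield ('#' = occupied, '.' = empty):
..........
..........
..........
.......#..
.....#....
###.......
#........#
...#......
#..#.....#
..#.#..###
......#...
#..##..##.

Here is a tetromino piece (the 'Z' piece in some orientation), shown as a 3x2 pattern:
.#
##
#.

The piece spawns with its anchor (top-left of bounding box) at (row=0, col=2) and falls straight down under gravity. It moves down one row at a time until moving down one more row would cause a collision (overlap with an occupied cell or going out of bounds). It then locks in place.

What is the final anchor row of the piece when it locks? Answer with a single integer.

Spawn at (row=0, col=2). Try each row:
  row 0: fits
  row 1: fits
  row 2: fits
  row 3: blocked -> lock at row 2

Answer: 2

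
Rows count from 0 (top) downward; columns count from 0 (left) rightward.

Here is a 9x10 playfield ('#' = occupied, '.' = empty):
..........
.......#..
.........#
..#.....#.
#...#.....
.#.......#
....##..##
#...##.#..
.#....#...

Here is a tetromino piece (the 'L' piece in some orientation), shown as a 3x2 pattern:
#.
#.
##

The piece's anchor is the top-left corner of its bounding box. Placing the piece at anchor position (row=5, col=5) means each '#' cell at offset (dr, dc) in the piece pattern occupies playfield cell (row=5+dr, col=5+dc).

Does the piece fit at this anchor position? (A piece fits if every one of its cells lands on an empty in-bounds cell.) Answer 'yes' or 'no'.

Check each piece cell at anchor (5, 5):
  offset (0,0) -> (5,5): empty -> OK
  offset (1,0) -> (6,5): occupied ('#') -> FAIL
  offset (2,0) -> (7,5): occupied ('#') -> FAIL
  offset (2,1) -> (7,6): empty -> OK
All cells valid: no

Answer: no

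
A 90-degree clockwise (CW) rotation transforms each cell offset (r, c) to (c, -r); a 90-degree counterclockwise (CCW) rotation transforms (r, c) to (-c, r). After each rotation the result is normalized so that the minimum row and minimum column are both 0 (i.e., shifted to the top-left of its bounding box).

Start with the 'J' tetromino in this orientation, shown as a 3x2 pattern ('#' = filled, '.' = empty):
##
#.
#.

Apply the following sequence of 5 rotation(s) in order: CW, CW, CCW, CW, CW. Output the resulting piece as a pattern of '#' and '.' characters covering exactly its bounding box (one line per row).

Start:
##
#.
#.
After rotation 1 (CW):
###
..#
After rotation 2 (CW):
.#
.#
##
After rotation 3 (CCW):
###
..#
After rotation 4 (CW):
.#
.#
##
After rotation 5 (CW):
#..
###

Answer: #..
###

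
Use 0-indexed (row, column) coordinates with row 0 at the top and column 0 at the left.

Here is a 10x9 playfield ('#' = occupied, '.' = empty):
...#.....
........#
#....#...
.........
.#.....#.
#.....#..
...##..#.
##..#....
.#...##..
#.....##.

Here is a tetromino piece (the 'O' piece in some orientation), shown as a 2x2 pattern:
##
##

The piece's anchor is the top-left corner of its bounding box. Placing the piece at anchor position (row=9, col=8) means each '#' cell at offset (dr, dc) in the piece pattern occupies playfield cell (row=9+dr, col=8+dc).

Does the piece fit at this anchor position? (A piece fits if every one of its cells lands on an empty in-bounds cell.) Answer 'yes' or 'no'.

Check each piece cell at anchor (9, 8):
  offset (0,0) -> (9,8): empty -> OK
  offset (0,1) -> (9,9): out of bounds -> FAIL
  offset (1,0) -> (10,8): out of bounds -> FAIL
  offset (1,1) -> (10,9): out of bounds -> FAIL
All cells valid: no

Answer: no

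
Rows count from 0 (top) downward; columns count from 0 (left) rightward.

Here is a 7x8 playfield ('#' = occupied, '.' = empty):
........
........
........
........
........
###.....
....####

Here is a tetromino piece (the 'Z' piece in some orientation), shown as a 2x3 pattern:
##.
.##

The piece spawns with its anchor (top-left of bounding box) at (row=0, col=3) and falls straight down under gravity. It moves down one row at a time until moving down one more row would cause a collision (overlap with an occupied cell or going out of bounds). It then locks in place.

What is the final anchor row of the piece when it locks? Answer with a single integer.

Spawn at (row=0, col=3). Try each row:
  row 0: fits
  row 1: fits
  row 2: fits
  row 3: fits
  row 4: fits
  row 5: blocked -> lock at row 4

Answer: 4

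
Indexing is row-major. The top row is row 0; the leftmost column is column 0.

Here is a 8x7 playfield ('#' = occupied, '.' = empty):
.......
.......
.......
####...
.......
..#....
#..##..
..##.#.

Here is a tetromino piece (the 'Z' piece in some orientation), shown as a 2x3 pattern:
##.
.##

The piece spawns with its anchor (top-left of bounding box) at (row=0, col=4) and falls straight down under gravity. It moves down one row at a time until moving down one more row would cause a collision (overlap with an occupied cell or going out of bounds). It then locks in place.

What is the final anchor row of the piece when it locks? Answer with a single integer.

Answer: 5

Derivation:
Spawn at (row=0, col=4). Try each row:
  row 0: fits
  row 1: fits
  row 2: fits
  row 3: fits
  row 4: fits
  row 5: fits
  row 6: blocked -> lock at row 5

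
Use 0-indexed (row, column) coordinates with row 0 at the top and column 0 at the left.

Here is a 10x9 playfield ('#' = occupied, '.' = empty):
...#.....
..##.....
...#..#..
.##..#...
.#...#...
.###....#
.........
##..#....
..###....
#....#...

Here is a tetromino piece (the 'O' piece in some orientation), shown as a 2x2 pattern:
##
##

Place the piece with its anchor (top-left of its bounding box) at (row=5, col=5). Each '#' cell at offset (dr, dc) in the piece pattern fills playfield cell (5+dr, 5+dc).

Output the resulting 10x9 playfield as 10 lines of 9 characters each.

Answer: ...#.....
..##.....
...#..#..
.##..#...
.#...#...
.###.##.#
.....##..
##..#....
..###....
#....#...

Derivation:
Fill (5+0,5+0) = (5,5)
Fill (5+0,5+1) = (5,6)
Fill (5+1,5+0) = (6,5)
Fill (5+1,5+1) = (6,6)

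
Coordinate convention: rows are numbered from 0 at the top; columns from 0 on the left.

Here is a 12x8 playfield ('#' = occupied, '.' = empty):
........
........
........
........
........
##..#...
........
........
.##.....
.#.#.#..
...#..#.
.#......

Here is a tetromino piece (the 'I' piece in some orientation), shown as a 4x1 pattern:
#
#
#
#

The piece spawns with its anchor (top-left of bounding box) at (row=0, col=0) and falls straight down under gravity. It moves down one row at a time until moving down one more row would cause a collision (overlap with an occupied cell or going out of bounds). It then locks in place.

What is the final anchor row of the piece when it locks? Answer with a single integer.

Answer: 1

Derivation:
Spawn at (row=0, col=0). Try each row:
  row 0: fits
  row 1: fits
  row 2: blocked -> lock at row 1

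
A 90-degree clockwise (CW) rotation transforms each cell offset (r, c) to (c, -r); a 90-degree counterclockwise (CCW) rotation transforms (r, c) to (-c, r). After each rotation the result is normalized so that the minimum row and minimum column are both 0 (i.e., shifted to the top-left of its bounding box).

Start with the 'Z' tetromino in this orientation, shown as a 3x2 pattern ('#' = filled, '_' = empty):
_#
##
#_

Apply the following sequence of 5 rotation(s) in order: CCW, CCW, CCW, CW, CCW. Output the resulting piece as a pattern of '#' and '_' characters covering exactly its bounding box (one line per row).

Answer: ##_
_##

Derivation:
Start:
_#
##
#_
After rotation 1 (CCW):
##_
_##
After rotation 2 (CCW):
_#
##
#_
After rotation 3 (CCW):
##_
_##
After rotation 4 (CW):
_#
##
#_
After rotation 5 (CCW):
##_
_##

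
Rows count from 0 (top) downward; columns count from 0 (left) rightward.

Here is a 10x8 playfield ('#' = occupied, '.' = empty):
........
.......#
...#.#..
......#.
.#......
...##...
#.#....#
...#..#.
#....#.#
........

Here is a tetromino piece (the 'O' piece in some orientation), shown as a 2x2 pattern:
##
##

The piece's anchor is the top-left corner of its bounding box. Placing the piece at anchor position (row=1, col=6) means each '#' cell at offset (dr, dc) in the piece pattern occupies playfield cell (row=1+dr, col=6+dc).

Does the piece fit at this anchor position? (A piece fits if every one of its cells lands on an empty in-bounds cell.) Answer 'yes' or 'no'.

Answer: no

Derivation:
Check each piece cell at anchor (1, 6):
  offset (0,0) -> (1,6): empty -> OK
  offset (0,1) -> (1,7): occupied ('#') -> FAIL
  offset (1,0) -> (2,6): empty -> OK
  offset (1,1) -> (2,7): empty -> OK
All cells valid: no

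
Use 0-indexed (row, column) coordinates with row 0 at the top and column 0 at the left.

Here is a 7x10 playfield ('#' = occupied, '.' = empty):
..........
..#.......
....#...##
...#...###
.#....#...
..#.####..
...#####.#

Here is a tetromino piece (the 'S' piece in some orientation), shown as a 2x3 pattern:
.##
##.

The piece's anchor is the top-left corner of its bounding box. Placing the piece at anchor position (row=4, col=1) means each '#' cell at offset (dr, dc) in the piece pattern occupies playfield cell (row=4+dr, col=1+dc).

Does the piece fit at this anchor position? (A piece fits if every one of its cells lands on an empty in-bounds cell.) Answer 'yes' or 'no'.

Check each piece cell at anchor (4, 1):
  offset (0,1) -> (4,2): empty -> OK
  offset (0,2) -> (4,3): empty -> OK
  offset (1,0) -> (5,1): empty -> OK
  offset (1,1) -> (5,2): occupied ('#') -> FAIL
All cells valid: no

Answer: no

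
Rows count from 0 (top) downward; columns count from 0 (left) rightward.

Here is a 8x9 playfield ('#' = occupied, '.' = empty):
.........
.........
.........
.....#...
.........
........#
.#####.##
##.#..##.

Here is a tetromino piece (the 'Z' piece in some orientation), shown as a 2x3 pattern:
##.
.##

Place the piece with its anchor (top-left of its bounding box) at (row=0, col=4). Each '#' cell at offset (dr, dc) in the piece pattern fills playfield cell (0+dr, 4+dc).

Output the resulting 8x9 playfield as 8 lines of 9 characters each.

Fill (0+0,4+0) = (0,4)
Fill (0+0,4+1) = (0,5)
Fill (0+1,4+1) = (1,5)
Fill (0+1,4+2) = (1,6)

Answer: ....##...
.....##..
.........
.....#...
.........
........#
.#####.##
##.#..##.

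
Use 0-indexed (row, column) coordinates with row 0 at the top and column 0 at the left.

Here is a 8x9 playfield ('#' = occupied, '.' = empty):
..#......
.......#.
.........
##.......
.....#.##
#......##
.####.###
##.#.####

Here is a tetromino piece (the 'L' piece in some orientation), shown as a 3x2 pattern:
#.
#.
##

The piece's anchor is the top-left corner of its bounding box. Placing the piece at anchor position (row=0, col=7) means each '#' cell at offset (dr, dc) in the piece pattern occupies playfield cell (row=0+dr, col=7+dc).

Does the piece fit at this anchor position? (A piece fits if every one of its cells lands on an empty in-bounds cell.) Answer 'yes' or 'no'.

Answer: no

Derivation:
Check each piece cell at anchor (0, 7):
  offset (0,0) -> (0,7): empty -> OK
  offset (1,0) -> (1,7): occupied ('#') -> FAIL
  offset (2,0) -> (2,7): empty -> OK
  offset (2,1) -> (2,8): empty -> OK
All cells valid: no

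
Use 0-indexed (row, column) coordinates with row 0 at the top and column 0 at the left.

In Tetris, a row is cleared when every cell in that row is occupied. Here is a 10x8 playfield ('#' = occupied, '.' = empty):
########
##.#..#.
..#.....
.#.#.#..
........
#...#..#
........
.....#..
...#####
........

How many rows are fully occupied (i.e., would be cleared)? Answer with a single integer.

Check each row:
  row 0: 0 empty cells -> FULL (clear)
  row 1: 4 empty cells -> not full
  row 2: 7 empty cells -> not full
  row 3: 5 empty cells -> not full
  row 4: 8 empty cells -> not full
  row 5: 5 empty cells -> not full
  row 6: 8 empty cells -> not full
  row 7: 7 empty cells -> not full
  row 8: 3 empty cells -> not full
  row 9: 8 empty cells -> not full
Total rows cleared: 1

Answer: 1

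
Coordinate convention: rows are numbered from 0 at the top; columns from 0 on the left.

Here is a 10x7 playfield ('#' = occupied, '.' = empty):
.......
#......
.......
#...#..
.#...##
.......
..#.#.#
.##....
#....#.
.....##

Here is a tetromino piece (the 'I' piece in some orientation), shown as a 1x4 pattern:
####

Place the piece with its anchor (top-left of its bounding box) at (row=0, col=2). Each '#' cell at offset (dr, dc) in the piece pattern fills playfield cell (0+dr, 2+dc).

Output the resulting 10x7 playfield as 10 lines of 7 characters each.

Fill (0+0,2+0) = (0,2)
Fill (0+0,2+1) = (0,3)
Fill (0+0,2+2) = (0,4)
Fill (0+0,2+3) = (0,5)

Answer: ..####.
#......
.......
#...#..
.#...##
.......
..#.#.#
.##....
#....#.
.....##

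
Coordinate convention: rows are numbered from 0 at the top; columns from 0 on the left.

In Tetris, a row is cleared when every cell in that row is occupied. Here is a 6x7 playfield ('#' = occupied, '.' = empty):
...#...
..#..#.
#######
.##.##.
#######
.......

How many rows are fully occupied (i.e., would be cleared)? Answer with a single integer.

Check each row:
  row 0: 6 empty cells -> not full
  row 1: 5 empty cells -> not full
  row 2: 0 empty cells -> FULL (clear)
  row 3: 3 empty cells -> not full
  row 4: 0 empty cells -> FULL (clear)
  row 5: 7 empty cells -> not full
Total rows cleared: 2

Answer: 2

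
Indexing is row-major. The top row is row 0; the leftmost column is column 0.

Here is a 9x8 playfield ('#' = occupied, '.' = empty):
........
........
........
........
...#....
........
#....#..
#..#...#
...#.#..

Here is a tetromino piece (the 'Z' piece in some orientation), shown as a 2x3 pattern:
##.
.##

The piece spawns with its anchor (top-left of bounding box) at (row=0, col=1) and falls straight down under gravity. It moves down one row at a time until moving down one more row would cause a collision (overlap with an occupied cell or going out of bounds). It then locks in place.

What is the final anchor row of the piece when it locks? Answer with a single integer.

Spawn at (row=0, col=1). Try each row:
  row 0: fits
  row 1: fits
  row 2: fits
  row 3: blocked -> lock at row 2

Answer: 2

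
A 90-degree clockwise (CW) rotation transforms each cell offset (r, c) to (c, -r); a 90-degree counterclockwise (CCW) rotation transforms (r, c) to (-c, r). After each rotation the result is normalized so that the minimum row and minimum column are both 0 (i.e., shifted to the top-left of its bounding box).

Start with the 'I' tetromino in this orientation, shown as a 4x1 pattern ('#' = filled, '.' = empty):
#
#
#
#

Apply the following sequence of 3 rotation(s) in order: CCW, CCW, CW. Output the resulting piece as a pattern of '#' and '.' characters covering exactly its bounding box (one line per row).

Answer: ####

Derivation:
Start:
#
#
#
#
After rotation 1 (CCW):
####
After rotation 2 (CCW):
#
#
#
#
After rotation 3 (CW):
####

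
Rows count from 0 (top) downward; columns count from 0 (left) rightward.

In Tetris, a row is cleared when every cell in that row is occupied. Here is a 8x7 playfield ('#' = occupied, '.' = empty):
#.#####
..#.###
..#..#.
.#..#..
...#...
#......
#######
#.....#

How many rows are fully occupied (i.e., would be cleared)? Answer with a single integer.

Answer: 1

Derivation:
Check each row:
  row 0: 1 empty cell -> not full
  row 1: 3 empty cells -> not full
  row 2: 5 empty cells -> not full
  row 3: 5 empty cells -> not full
  row 4: 6 empty cells -> not full
  row 5: 6 empty cells -> not full
  row 6: 0 empty cells -> FULL (clear)
  row 7: 5 empty cells -> not full
Total rows cleared: 1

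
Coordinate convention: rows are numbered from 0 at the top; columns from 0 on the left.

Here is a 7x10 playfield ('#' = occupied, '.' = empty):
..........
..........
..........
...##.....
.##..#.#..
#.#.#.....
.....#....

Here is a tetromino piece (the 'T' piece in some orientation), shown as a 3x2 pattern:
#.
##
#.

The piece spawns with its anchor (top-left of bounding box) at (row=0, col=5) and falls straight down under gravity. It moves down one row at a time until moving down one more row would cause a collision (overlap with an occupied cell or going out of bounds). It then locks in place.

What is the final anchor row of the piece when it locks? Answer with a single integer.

Answer: 1

Derivation:
Spawn at (row=0, col=5). Try each row:
  row 0: fits
  row 1: fits
  row 2: blocked -> lock at row 1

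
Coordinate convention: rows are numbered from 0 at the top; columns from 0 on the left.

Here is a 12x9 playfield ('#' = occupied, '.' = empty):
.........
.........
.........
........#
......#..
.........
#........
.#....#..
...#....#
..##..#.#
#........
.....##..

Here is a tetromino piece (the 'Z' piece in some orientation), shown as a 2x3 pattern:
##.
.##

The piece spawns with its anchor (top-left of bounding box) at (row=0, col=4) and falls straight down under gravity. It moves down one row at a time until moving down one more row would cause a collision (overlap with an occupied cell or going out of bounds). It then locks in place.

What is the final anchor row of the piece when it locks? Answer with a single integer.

Spawn at (row=0, col=4). Try each row:
  row 0: fits
  row 1: fits
  row 2: fits
  row 3: blocked -> lock at row 2

Answer: 2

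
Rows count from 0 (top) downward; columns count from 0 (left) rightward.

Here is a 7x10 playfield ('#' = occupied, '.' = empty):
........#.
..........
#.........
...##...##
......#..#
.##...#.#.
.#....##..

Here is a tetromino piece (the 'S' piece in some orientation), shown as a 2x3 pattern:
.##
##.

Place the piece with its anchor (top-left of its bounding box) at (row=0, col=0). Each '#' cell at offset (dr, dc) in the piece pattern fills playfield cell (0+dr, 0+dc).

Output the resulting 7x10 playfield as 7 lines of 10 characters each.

Fill (0+0,0+1) = (0,1)
Fill (0+0,0+2) = (0,2)
Fill (0+1,0+0) = (1,0)
Fill (0+1,0+1) = (1,1)

Answer: .##.....#.
##........
#.........
...##...##
......#..#
.##...#.#.
.#....##..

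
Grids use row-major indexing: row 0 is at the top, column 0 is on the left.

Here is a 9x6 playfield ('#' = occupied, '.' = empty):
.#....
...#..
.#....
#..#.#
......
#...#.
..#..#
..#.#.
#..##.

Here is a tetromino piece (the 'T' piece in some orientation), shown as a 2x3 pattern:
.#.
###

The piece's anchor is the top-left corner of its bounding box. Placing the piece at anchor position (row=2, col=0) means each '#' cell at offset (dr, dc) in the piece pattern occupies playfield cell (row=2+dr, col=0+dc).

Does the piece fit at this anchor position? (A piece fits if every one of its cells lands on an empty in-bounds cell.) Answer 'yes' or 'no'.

Answer: no

Derivation:
Check each piece cell at anchor (2, 0):
  offset (0,1) -> (2,1): occupied ('#') -> FAIL
  offset (1,0) -> (3,0): occupied ('#') -> FAIL
  offset (1,1) -> (3,1): empty -> OK
  offset (1,2) -> (3,2): empty -> OK
All cells valid: no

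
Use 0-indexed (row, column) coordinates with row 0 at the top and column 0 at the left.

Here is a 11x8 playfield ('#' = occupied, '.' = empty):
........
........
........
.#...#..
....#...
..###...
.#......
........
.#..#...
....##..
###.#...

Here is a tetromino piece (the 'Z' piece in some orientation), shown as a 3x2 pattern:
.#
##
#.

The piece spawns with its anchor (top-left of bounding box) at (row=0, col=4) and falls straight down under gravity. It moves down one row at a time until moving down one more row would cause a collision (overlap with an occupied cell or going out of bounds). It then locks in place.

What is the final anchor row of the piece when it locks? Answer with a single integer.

Spawn at (row=0, col=4). Try each row:
  row 0: fits
  row 1: fits
  row 2: blocked -> lock at row 1

Answer: 1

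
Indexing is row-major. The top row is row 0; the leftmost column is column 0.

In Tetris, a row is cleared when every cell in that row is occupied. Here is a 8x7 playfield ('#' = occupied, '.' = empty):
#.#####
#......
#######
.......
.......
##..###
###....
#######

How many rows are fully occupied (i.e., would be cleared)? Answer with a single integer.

Check each row:
  row 0: 1 empty cell -> not full
  row 1: 6 empty cells -> not full
  row 2: 0 empty cells -> FULL (clear)
  row 3: 7 empty cells -> not full
  row 4: 7 empty cells -> not full
  row 5: 2 empty cells -> not full
  row 6: 4 empty cells -> not full
  row 7: 0 empty cells -> FULL (clear)
Total rows cleared: 2

Answer: 2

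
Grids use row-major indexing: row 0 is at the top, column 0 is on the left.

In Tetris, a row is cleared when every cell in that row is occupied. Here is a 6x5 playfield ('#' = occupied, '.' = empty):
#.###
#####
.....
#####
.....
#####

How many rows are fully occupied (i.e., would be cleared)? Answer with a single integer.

Check each row:
  row 0: 1 empty cell -> not full
  row 1: 0 empty cells -> FULL (clear)
  row 2: 5 empty cells -> not full
  row 3: 0 empty cells -> FULL (clear)
  row 4: 5 empty cells -> not full
  row 5: 0 empty cells -> FULL (clear)
Total rows cleared: 3

Answer: 3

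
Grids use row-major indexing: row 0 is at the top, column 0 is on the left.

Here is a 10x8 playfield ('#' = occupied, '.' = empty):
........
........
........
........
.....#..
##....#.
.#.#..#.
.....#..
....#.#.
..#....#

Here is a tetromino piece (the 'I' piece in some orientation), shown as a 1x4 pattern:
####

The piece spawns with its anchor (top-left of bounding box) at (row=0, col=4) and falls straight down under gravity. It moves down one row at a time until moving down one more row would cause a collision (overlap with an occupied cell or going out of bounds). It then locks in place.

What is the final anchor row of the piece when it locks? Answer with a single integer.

Answer: 3

Derivation:
Spawn at (row=0, col=4). Try each row:
  row 0: fits
  row 1: fits
  row 2: fits
  row 3: fits
  row 4: blocked -> lock at row 3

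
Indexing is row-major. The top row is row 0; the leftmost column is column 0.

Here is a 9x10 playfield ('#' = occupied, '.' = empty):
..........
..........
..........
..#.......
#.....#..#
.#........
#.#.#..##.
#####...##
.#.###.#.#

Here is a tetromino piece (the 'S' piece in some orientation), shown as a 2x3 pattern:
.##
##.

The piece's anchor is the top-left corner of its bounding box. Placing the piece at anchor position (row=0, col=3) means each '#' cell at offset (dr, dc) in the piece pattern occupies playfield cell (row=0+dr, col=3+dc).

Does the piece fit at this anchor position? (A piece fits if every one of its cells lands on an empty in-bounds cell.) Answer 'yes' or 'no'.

Check each piece cell at anchor (0, 3):
  offset (0,1) -> (0,4): empty -> OK
  offset (0,2) -> (0,5): empty -> OK
  offset (1,0) -> (1,3): empty -> OK
  offset (1,1) -> (1,4): empty -> OK
All cells valid: yes

Answer: yes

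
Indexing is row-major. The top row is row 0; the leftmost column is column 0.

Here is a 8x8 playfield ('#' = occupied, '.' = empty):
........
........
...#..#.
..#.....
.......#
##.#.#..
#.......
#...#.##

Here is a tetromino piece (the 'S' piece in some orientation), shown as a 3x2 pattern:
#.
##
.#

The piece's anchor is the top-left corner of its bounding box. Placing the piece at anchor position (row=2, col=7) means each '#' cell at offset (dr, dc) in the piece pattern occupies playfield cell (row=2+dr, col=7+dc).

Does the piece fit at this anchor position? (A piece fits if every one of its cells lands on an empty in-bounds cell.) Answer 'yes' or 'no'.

Answer: no

Derivation:
Check each piece cell at anchor (2, 7):
  offset (0,0) -> (2,7): empty -> OK
  offset (1,0) -> (3,7): empty -> OK
  offset (1,1) -> (3,8): out of bounds -> FAIL
  offset (2,1) -> (4,8): out of bounds -> FAIL
All cells valid: no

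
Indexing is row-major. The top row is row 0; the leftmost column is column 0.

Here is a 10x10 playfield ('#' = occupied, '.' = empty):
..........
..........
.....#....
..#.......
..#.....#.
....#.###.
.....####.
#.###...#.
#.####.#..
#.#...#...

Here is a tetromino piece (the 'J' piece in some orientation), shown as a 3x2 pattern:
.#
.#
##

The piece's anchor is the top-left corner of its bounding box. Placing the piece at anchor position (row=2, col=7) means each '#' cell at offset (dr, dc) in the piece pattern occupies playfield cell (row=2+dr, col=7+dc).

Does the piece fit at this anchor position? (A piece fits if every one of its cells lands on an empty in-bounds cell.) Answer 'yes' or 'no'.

Check each piece cell at anchor (2, 7):
  offset (0,1) -> (2,8): empty -> OK
  offset (1,1) -> (3,8): empty -> OK
  offset (2,0) -> (4,7): empty -> OK
  offset (2,1) -> (4,8): occupied ('#') -> FAIL
All cells valid: no

Answer: no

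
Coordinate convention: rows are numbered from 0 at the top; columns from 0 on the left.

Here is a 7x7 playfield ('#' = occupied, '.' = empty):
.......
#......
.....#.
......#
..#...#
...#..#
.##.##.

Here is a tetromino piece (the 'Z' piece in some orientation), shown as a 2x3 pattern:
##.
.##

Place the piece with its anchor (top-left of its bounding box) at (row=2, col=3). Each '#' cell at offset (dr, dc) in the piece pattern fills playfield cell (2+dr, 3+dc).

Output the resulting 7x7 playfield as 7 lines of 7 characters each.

Answer: .......
#......
...###.
....###
..#...#
...#..#
.##.##.

Derivation:
Fill (2+0,3+0) = (2,3)
Fill (2+0,3+1) = (2,4)
Fill (2+1,3+1) = (3,4)
Fill (2+1,3+2) = (3,5)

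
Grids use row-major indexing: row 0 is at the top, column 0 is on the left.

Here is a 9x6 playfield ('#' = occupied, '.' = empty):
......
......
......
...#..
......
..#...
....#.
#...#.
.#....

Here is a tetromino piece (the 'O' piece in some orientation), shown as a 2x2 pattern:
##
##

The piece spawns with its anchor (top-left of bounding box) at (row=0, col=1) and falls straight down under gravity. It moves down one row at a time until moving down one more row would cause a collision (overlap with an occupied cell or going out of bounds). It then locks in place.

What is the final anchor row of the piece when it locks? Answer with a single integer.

Answer: 3

Derivation:
Spawn at (row=0, col=1). Try each row:
  row 0: fits
  row 1: fits
  row 2: fits
  row 3: fits
  row 4: blocked -> lock at row 3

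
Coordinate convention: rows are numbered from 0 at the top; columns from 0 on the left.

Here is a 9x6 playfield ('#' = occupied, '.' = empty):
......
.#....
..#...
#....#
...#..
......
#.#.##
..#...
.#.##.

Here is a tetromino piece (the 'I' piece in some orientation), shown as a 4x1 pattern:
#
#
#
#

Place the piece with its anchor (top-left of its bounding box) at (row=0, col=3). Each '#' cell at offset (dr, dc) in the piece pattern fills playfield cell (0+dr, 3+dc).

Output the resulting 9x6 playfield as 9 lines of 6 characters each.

Fill (0+0,3+0) = (0,3)
Fill (0+1,3+0) = (1,3)
Fill (0+2,3+0) = (2,3)
Fill (0+3,3+0) = (3,3)

Answer: ...#..
.#.#..
..##..
#..#.#
...#..
......
#.#.##
..#...
.#.##.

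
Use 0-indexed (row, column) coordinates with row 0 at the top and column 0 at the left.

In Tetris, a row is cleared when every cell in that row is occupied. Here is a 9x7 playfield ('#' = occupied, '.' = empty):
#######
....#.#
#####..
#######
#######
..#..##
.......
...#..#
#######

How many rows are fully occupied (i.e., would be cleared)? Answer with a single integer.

Answer: 4

Derivation:
Check each row:
  row 0: 0 empty cells -> FULL (clear)
  row 1: 5 empty cells -> not full
  row 2: 2 empty cells -> not full
  row 3: 0 empty cells -> FULL (clear)
  row 4: 0 empty cells -> FULL (clear)
  row 5: 4 empty cells -> not full
  row 6: 7 empty cells -> not full
  row 7: 5 empty cells -> not full
  row 8: 0 empty cells -> FULL (clear)
Total rows cleared: 4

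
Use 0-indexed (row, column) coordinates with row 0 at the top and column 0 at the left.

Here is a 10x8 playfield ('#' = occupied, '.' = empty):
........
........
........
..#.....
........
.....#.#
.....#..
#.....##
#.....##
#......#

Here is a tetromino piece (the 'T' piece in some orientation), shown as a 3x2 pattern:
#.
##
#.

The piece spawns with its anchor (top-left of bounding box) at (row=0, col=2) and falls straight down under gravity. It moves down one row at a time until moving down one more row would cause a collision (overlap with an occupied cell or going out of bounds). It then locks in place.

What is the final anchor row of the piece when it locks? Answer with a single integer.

Answer: 0

Derivation:
Spawn at (row=0, col=2). Try each row:
  row 0: fits
  row 1: blocked -> lock at row 0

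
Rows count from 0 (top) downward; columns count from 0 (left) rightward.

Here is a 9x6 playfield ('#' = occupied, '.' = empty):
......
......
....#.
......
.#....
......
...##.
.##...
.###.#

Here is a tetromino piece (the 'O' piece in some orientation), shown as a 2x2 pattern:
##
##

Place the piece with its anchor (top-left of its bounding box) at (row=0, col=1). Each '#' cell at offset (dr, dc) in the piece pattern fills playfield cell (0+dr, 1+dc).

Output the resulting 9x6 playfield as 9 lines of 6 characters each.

Answer: .##...
.##...
....#.
......
.#....
......
...##.
.##...
.###.#

Derivation:
Fill (0+0,1+0) = (0,1)
Fill (0+0,1+1) = (0,2)
Fill (0+1,1+0) = (1,1)
Fill (0+1,1+1) = (1,2)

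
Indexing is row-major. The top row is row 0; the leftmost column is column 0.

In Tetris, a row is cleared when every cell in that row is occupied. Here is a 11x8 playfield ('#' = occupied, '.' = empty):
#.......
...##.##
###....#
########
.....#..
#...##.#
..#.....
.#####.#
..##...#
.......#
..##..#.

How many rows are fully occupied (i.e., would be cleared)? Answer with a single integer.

Check each row:
  row 0: 7 empty cells -> not full
  row 1: 4 empty cells -> not full
  row 2: 4 empty cells -> not full
  row 3: 0 empty cells -> FULL (clear)
  row 4: 7 empty cells -> not full
  row 5: 4 empty cells -> not full
  row 6: 7 empty cells -> not full
  row 7: 2 empty cells -> not full
  row 8: 5 empty cells -> not full
  row 9: 7 empty cells -> not full
  row 10: 5 empty cells -> not full
Total rows cleared: 1

Answer: 1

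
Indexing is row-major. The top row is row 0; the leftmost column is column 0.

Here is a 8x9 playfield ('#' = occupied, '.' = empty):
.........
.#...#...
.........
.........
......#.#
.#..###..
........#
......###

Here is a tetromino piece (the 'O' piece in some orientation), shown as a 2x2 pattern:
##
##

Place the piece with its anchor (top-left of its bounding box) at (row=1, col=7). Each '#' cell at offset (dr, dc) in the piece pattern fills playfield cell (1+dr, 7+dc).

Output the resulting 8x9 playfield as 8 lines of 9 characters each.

Answer: .........
.#...#.##
.......##
.........
......#.#
.#..###..
........#
......###

Derivation:
Fill (1+0,7+0) = (1,7)
Fill (1+0,7+1) = (1,8)
Fill (1+1,7+0) = (2,7)
Fill (1+1,7+1) = (2,8)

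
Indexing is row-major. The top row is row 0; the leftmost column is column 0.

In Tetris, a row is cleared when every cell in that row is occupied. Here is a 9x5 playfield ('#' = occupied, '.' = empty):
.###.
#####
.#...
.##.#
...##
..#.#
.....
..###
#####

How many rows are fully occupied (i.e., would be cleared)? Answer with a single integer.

Check each row:
  row 0: 2 empty cells -> not full
  row 1: 0 empty cells -> FULL (clear)
  row 2: 4 empty cells -> not full
  row 3: 2 empty cells -> not full
  row 4: 3 empty cells -> not full
  row 5: 3 empty cells -> not full
  row 6: 5 empty cells -> not full
  row 7: 2 empty cells -> not full
  row 8: 0 empty cells -> FULL (clear)
Total rows cleared: 2

Answer: 2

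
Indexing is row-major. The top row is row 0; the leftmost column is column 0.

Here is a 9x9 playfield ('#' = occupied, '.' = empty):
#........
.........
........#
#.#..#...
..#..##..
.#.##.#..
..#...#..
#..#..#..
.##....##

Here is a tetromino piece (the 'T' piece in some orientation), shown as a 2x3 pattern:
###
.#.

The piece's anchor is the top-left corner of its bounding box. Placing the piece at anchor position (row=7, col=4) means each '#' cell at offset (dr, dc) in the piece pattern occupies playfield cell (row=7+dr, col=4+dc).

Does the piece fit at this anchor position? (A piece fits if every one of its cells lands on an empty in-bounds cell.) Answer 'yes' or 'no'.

Answer: no

Derivation:
Check each piece cell at anchor (7, 4):
  offset (0,0) -> (7,4): empty -> OK
  offset (0,1) -> (7,5): empty -> OK
  offset (0,2) -> (7,6): occupied ('#') -> FAIL
  offset (1,1) -> (8,5): empty -> OK
All cells valid: no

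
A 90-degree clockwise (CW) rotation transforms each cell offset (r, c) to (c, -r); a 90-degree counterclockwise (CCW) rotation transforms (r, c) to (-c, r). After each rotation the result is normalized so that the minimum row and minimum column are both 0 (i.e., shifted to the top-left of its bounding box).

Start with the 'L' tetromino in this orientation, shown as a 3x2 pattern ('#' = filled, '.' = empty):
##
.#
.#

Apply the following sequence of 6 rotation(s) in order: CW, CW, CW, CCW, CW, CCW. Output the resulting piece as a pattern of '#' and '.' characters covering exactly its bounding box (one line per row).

Start:
##
.#
.#
After rotation 1 (CW):
..#
###
After rotation 2 (CW):
#.
#.
##
After rotation 3 (CW):
###
#..
After rotation 4 (CCW):
#.
#.
##
After rotation 5 (CW):
###
#..
After rotation 6 (CCW):
#.
#.
##

Answer: #.
#.
##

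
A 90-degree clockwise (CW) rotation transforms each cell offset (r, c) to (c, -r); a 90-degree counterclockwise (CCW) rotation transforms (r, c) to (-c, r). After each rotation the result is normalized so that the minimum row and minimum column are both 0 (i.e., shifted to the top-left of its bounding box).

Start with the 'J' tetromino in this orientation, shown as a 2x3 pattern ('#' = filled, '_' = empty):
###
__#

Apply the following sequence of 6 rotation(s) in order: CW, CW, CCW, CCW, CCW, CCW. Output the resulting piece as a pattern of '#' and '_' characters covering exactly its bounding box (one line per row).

Answer: #__
###

Derivation:
Start:
###
__#
After rotation 1 (CW):
_#
_#
##
After rotation 2 (CW):
#__
###
After rotation 3 (CCW):
_#
_#
##
After rotation 4 (CCW):
###
__#
After rotation 5 (CCW):
##
#_
#_
After rotation 6 (CCW):
#__
###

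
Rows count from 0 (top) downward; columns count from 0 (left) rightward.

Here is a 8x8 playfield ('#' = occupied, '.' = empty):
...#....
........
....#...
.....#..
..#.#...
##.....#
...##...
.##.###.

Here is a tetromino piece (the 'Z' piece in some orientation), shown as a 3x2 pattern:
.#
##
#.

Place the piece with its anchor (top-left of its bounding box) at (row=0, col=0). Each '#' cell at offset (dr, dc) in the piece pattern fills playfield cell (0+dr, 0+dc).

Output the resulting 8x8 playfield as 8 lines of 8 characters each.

Fill (0+0,0+1) = (0,1)
Fill (0+1,0+0) = (1,0)
Fill (0+1,0+1) = (1,1)
Fill (0+2,0+0) = (2,0)

Answer: .#.#....
##......
#...#...
.....#..
..#.#...
##.....#
...##...
.##.###.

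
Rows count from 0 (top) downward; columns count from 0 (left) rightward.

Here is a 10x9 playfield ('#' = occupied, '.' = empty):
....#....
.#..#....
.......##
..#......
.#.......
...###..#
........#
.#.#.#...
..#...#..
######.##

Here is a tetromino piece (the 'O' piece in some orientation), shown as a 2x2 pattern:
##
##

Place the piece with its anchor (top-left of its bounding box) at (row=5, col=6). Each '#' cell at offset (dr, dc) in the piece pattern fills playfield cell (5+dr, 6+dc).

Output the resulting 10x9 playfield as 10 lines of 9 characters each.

Answer: ....#....
.#..#....
.......##
..#......
.#.......
...######
......###
.#.#.#...
..#...#..
######.##

Derivation:
Fill (5+0,6+0) = (5,6)
Fill (5+0,6+1) = (5,7)
Fill (5+1,6+0) = (6,6)
Fill (5+1,6+1) = (6,7)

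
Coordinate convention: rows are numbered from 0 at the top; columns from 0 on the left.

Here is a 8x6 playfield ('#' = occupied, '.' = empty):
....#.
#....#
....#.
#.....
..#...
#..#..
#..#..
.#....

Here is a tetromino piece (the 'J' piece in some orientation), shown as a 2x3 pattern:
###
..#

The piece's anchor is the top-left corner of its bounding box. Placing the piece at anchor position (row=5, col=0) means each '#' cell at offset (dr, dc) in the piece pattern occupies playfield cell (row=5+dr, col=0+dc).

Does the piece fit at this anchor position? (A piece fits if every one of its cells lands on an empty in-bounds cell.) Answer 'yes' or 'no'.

Answer: no

Derivation:
Check each piece cell at anchor (5, 0):
  offset (0,0) -> (5,0): occupied ('#') -> FAIL
  offset (0,1) -> (5,1): empty -> OK
  offset (0,2) -> (5,2): empty -> OK
  offset (1,2) -> (6,2): empty -> OK
All cells valid: no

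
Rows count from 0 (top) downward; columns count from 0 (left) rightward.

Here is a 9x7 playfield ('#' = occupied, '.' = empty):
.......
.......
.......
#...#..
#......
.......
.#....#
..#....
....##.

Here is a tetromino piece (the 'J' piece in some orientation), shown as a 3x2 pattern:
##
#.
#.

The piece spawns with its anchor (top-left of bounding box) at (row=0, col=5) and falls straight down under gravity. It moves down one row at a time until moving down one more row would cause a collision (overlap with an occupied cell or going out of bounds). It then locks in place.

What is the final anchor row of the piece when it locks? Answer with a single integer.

Answer: 5

Derivation:
Spawn at (row=0, col=5). Try each row:
  row 0: fits
  row 1: fits
  row 2: fits
  row 3: fits
  row 4: fits
  row 5: fits
  row 6: blocked -> lock at row 5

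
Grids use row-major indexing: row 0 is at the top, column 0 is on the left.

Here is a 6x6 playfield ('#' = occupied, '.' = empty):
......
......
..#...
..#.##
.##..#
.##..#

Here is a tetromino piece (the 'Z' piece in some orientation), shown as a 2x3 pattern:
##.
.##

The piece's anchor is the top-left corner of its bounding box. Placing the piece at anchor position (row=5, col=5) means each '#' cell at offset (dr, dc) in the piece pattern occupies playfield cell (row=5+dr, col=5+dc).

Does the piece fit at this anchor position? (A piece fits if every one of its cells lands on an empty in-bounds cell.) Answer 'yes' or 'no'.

Check each piece cell at anchor (5, 5):
  offset (0,0) -> (5,5): occupied ('#') -> FAIL
  offset (0,1) -> (5,6): out of bounds -> FAIL
  offset (1,1) -> (6,6): out of bounds -> FAIL
  offset (1,2) -> (6,7): out of bounds -> FAIL
All cells valid: no

Answer: no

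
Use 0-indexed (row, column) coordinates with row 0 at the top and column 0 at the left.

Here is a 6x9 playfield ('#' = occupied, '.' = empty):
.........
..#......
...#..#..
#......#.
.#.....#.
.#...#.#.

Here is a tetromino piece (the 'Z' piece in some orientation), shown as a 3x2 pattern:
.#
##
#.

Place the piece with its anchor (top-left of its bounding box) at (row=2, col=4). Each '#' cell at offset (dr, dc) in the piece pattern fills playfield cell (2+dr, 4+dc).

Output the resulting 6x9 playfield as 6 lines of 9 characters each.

Answer: .........
..#......
...#.##..
#...##.#.
.#..#..#.
.#...#.#.

Derivation:
Fill (2+0,4+1) = (2,5)
Fill (2+1,4+0) = (3,4)
Fill (2+1,4+1) = (3,5)
Fill (2+2,4+0) = (4,4)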